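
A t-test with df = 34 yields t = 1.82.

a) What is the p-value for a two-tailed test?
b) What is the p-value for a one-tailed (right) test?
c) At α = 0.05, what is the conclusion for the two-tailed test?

Using t-distribution with df = 34:
a) Two-tailed: p = 2×P(T > 1.82) = 0.0776
b) One-tailed: p = P(T > 1.82) = 0.0388
c) 0.0776 ≥ 0.05, fail to reject H₀

Answer: a) 0.0776, b) 0.0388, c) fail to reject H₀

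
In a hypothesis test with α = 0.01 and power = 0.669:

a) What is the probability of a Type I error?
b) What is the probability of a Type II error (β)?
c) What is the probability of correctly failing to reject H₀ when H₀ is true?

Answer: a) 0.01, b) 0.331, c) 0.99

Derivation:
a) Type I error probability = α = 0.01
b) Power = P(reject H₀ | H₁ true) = 1 - β = 0.669, so Type II error probability = β = 1 - Power = 0.331
c) P(fail to reject H₀ | H₀ true) = 1 - α = 0.99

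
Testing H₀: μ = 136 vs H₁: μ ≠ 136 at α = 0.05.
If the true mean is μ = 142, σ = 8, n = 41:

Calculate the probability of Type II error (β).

Answer: β ≈ 0.0022

Derivation:
SE = σ/√n = 8/√41 = 1.2494
Critical values: μ₀ ± z_0.025×SE = 136 ± 1.960×1.2494
Acceptance region: (133.5512, 138.4488)
Under H₁ (μ = 142): z_high = (138.4488 - 142)/1.2494 = -2.8423, z_low = (133.5512 - 142)/1.2494 = -6.7623
β = P(not reject | H₁) = Φ(-2.8423) - Φ(-6.7623) ≈ 0.0022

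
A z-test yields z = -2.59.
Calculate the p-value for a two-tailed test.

For z = -2.59:
p = 2×P(Z > |-2.59|) = 2×(1 - Φ(2.59)) = 0.0096

Answer: p-value ≈ 0.0096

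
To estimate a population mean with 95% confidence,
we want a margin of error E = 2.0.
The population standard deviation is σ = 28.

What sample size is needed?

z_0.025 = 1.960
n = (z×σ/E)² = (1.960×28/2.0)²
n = 752.9536
Round up: n = 753

Answer: n = 753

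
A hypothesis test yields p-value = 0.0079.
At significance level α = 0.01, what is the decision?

Answer: reject H₀

Derivation:
Compare p-value to α:
0.0079 < 0.01
Decision: reject H₀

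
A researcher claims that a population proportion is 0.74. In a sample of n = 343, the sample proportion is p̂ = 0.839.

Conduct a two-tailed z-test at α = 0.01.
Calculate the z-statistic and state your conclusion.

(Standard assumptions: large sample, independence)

Answer: z = 4.1800, reject H₀

Derivation:
H₀: p = 0.74, H₁: p ≠ 0.74
Standard error: SE = √(p₀(1-p₀)/n) = √(0.74×0.26/343) = 0.023684
z-statistic: z = (p̂ - p₀)/SE = (0.839 - 0.74)/0.023684 = 4.1800
Critical value: z_0.005 = ±2.576
p-value < 0.0001
Decision: reject H₀ at α = 0.01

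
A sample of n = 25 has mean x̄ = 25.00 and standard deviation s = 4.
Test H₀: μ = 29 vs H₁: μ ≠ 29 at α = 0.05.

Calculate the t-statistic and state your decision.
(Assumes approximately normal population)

Answer: t = -5.0000, reject H₀

Derivation:
df = n - 1 = 24
SE = s/√n = 4/√25 = 0.8000
t = (x̄ - μ₀)/SE = (25.00 - 29)/0.8000 = -5.0000
Critical value: t_{0.025,24} = ±2.064
p-value < 0.0001
Decision: reject H₀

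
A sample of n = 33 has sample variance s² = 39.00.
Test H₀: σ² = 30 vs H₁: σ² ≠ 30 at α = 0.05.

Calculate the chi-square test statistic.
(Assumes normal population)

Answer: χ² = 41.6000, fail to reject H₀

Derivation:
df = n - 1 = 32
χ² = (n-1)s²/σ₀² = 32×39.00/30 = 41.6000
Critical values: χ²_{0.975,32} = 18.291, χ²_{0.025,32} = 49.480
Rejection region: χ² < 18.291 or χ² > 49.480
Decision: fail to reject H₀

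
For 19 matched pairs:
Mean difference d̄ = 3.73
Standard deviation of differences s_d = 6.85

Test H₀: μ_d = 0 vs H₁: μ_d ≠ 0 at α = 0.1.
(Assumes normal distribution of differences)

Answer: t = 2.3735, reject H₀

Derivation:
df = n - 1 = 18
SE = s_d/√n = 6.85/√19 = 1.5715
t = d̄/SE = 3.73/1.5715 = 2.3735
Critical value: t_{0.05,18} = ±1.734
p-value ≈ 0.0290
Decision: reject H₀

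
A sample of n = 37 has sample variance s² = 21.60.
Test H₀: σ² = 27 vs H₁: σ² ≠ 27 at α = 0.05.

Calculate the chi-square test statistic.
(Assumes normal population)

df = n - 1 = 36
χ² = (n-1)s²/σ₀² = 36×21.60/27 = 28.8000
Critical values: χ²_{0.975,36} = 21.336, χ²_{0.025,36} = 54.437
Rejection region: χ² < 21.336 or χ² > 54.437
Decision: fail to reject H₀

Answer: χ² = 28.8000, fail to reject H₀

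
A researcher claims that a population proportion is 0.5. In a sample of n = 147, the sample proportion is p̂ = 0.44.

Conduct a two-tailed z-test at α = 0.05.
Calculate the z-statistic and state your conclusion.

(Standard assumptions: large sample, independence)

H₀: p = 0.5, H₁: p ≠ 0.5
Standard error: SE = √(p₀(1-p₀)/n) = √(0.5×0.5/147) = 0.041239
z-statistic: z = (p̂ - p₀)/SE = (0.44 - 0.5)/0.041239 = -1.4549
Critical value: z_0.025 = ±1.960
p-value = 0.1457
Decision: fail to reject H₀ at α = 0.05

Answer: z = -1.4549, fail to reject H₀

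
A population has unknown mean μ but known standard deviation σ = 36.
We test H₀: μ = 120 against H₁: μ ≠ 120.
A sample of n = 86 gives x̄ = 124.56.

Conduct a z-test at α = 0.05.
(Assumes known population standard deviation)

Answer: z = 1.1747, fail to reject H₀

Derivation:
Standard error: SE = σ/√n = 36/√86 = 3.8820
z-statistic: z = (x̄ - μ₀)/SE = (124.56 - 120)/3.8820 = 1.1747
Critical value: ±1.960
p-value = 0.2401
Decision: fail to reject H₀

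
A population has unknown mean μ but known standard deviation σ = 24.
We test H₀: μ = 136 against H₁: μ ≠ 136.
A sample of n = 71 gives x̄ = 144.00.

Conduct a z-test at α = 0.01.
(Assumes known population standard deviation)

Answer: z = 2.8087, reject H₀

Derivation:
Standard error: SE = σ/√n = 24/√71 = 2.8483
z-statistic: z = (x̄ - μ₀)/SE = (144.00 - 136)/2.8483 = 2.8087
Critical value: ±2.576
p-value = 0.0050
Decision: reject H₀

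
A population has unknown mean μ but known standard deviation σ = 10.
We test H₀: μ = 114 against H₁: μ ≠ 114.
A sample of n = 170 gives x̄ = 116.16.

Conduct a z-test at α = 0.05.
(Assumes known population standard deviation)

Standard error: SE = σ/√n = 10/√170 = 0.7670
z-statistic: z = (x̄ - μ₀)/SE = (116.16 - 114)/0.7670 = 2.8162
Critical value: ±1.960
p-value = 0.0049
Decision: reject H₀

Answer: z = 2.8162, reject H₀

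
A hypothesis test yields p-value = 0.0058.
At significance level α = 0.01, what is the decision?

Compare p-value to α:
0.0058 < 0.01
Decision: reject H₀

Answer: reject H₀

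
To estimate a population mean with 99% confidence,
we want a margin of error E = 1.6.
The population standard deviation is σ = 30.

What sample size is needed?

z_0.005 = 2.576
n = (z×σ/E)² = (2.576×30/1.6)²
n = 2332.8900
Round up: n = 2333

Answer: n = 2333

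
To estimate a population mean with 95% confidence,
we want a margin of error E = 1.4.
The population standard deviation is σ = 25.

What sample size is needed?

z_0.025 = 1.960
n = (z×σ/E)² = (1.960×25/1.4)²
n = 1225.0000
Already a whole number: n = 1225

Answer: n = 1225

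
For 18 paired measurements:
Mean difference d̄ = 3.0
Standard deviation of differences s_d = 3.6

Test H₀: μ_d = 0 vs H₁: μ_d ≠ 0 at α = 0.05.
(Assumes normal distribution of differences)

df = n - 1 = 17
SE = s_d/√n = 3.6/√18 = 0.8485
t = d̄/SE = 3.0/0.8485 = 3.5357
Critical value: t_{0.025,17} = ±2.110
p-value ≈ 0.0025
Decision: reject H₀

Answer: t = 3.5357, reject H₀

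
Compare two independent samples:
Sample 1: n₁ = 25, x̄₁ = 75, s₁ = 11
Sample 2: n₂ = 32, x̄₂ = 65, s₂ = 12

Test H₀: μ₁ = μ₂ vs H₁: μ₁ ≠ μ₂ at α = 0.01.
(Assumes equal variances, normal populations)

Answer: t = 3.2368, reject H₀

Derivation:
Pooled variance: s²_p = [24×11² + 31×12²]/(55) = 133.9636
s_p = 11.5743
SE = s_p×√(1/n₁ + 1/n₂) = 11.5743×√(1/25 + 1/32) = 3.0895
t = (x̄₁ - x̄₂)/SE = (75 - 65)/3.0895 = 3.2368
df = 55, t-critical = ±2.668
Decision: reject H₀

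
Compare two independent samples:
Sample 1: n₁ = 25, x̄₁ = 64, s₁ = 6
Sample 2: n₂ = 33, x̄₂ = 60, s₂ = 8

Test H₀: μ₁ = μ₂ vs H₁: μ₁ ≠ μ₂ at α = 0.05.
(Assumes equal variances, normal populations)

Answer: t = 2.0921, reject H₀

Derivation:
Pooled variance: s²_p = [24×6² + 32×8²]/(56) = 52.0000
s_p = 7.2111
SE = s_p×√(1/n₁ + 1/n₂) = 7.2111×√(1/25 + 1/33) = 1.9120
t = (x̄₁ - x̄₂)/SE = (64 - 60)/1.9120 = 2.0921
df = 56, t-critical = ±2.003
Decision: reject H₀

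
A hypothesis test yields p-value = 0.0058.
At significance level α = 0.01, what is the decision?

Answer: reject H₀

Derivation:
Compare p-value to α:
0.0058 < 0.01
Decision: reject H₀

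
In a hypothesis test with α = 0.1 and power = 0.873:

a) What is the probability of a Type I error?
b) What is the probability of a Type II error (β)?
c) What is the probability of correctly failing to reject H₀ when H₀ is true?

a) Type I error probability = α = 0.1
b) Power = P(reject H₀ | H₁ true) = 1 - β = 0.873, so Type II error probability = β = 1 - Power = 0.127
c) P(fail to reject H₀ | H₀ true) = 1 - α = 0.9

Answer: a) 0.1, b) 0.127, c) 0.9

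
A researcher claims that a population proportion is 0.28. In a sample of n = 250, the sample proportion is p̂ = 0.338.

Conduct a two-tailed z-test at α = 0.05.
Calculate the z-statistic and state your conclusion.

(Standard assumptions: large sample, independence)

H₀: p = 0.28, H₁: p ≠ 0.28
Standard error: SE = √(p₀(1-p₀)/n) = √(0.28×0.72/250) = 0.028397
z-statistic: z = (p̂ - p₀)/SE = (0.338 - 0.28)/0.028397 = 2.0425
Critical value: z_0.025 = ±1.960
p-value = 0.0411
Decision: reject H₀ at α = 0.05

Answer: z = 2.0425, reject H₀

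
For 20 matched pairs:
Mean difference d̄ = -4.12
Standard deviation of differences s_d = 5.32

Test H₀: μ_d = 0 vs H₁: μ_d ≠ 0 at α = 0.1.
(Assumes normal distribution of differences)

Answer: t = -3.4633, reject H₀

Derivation:
df = n - 1 = 19
SE = s_d/√n = 5.32/√20 = 1.1896
t = d̄/SE = -4.12/1.1896 = -3.4633
Critical value: t_{0.05,19} = ±1.729
p-value ≈ 0.0026
Decision: reject H₀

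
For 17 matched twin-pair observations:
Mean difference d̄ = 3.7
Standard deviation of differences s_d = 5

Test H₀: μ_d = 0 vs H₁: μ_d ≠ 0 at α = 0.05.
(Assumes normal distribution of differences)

Answer: t = 3.0510, reject H₀

Derivation:
df = n - 1 = 16
SE = s_d/√n = 5/√17 = 1.2127
t = d̄/SE = 3.7/1.2127 = 3.0510
Critical value: t_{0.025,16} = ±2.120
p-value ≈ 0.0076
Decision: reject H₀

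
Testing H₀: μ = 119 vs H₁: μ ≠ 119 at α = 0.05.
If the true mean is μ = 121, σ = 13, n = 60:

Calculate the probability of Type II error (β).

SE = σ/√n = 13/√60 = 1.6783
Critical values: μ₀ ± z_0.025×SE = 119 ± 1.960×1.6783
Acceptance region: (115.7105, 122.2895)
Under H₁ (μ = 121): z_high = (122.2895 - 121)/1.6783 = 0.7683, z_low = (115.7105 - 121)/1.6783 = -3.1517
β = P(not reject | H₁) = Φ(0.7683) - Φ(-3.1517) ≈ 0.7780

Answer: β ≈ 0.7780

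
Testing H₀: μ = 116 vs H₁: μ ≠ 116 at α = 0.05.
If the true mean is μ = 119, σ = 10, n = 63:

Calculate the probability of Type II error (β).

Answer: β ≈ 0.3368

Derivation:
SE = σ/√n = 10/√63 = 1.2599
Critical values: μ₀ ± z_0.025×SE = 116 ± 1.960×1.2599
Acceptance region: (113.5306, 118.4694)
Under H₁ (μ = 119): z_high = (118.4694 - 119)/1.2599 = -0.4211, z_low = (113.5306 - 119)/1.2599 = -4.3411
β = P(not reject | H₁) = Φ(-0.4211) - Φ(-4.3411) ≈ 0.3368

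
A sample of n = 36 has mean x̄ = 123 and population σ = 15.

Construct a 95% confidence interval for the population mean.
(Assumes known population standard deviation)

Answer: (118.1000, 127.9000)

Derivation:
Confidence level: 95%, α = 0.05
z_0.025 = 1.960
SE = σ/√n = 15/√36 = 2.5000
Margin of error = 1.960 × 2.5000 = 4.9000
CI: x̄ ± margin = 123 ± 4.9000
CI: (118.1000, 127.9000)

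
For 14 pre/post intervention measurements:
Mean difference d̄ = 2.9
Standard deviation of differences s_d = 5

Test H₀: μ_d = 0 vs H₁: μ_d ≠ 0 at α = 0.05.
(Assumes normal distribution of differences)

Answer: t = 2.1702, reject H₀

Derivation:
df = n - 1 = 13
SE = s_d/√n = 5/√14 = 1.3363
t = d̄/SE = 2.9/1.3363 = 2.1702
Critical value: t_{0.025,13} = ±2.160
p-value ≈ 0.0491
Decision: reject H₀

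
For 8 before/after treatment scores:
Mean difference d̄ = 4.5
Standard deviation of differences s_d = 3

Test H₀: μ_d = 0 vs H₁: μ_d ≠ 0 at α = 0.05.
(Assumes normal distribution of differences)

df = n - 1 = 7
SE = s_d/√n = 3/√8 = 1.0607
t = d̄/SE = 4.5/1.0607 = 4.2425
Critical value: t_{0.025,7} = ±2.365
p-value ≈ 0.0038
Decision: reject H₀

Answer: t = 4.2425, reject H₀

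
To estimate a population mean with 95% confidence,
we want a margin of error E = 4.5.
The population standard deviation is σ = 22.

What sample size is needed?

z_0.025 = 1.960
n = (z×σ/E)² = (1.960×22/4.5)²
n = 91.8190
Round up: n = 92

Answer: n = 92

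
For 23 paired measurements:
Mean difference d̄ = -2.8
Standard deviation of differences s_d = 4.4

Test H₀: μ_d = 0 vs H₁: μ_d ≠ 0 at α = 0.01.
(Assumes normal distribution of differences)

Answer: t = -3.0518, reject H₀

Derivation:
df = n - 1 = 22
SE = s_d/√n = 4.4/√23 = 0.9175
t = d̄/SE = -2.8/0.9175 = -3.0518
Critical value: t_{0.005,22} = ±2.819
p-value ≈ 0.0058
Decision: reject H₀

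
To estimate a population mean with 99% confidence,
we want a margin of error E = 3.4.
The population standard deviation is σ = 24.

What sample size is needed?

Answer: n = 331

Derivation:
z_0.005 = 2.576
n = (z×σ/E)² = (2.576×24/3.4)²
n = 330.6407
Round up: n = 331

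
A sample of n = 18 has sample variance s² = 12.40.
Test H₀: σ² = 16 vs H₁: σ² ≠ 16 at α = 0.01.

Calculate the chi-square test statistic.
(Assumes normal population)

Answer: χ² = 13.1750, fail to reject H₀

Derivation:
df = n - 1 = 17
χ² = (n-1)s²/σ₀² = 17×12.40/16 = 13.1750
Critical values: χ²_{0.995,17} = 5.697, χ²_{0.005,17} = 35.718
Rejection region: χ² < 5.697 or χ² > 35.718
Decision: fail to reject H₀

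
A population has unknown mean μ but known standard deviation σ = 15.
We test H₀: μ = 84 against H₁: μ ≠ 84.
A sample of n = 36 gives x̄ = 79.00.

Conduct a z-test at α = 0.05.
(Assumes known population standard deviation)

Answer: z = -2.0000, reject H₀

Derivation:
Standard error: SE = σ/√n = 15/√36 = 2.5000
z-statistic: z = (x̄ - μ₀)/SE = (79.00 - 84)/2.5000 = -2.0000
Critical value: ±1.960
p-value = 0.0455
Decision: reject H₀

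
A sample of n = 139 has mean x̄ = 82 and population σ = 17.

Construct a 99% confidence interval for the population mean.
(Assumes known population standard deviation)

Confidence level: 99%, α = 0.01
z_0.005 = 2.576
SE = σ/√n = 17/√139 = 1.4419
Margin of error = 2.576 × 1.4419 = 3.7143
CI: x̄ ± margin = 82 ± 3.7143
CI: (78.2857, 85.7143)

Answer: (78.2857, 85.7143)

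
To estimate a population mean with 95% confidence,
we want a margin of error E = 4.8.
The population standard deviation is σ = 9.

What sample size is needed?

Answer: n = 14

Derivation:
z_0.025 = 1.960
n = (z×σ/E)² = (1.960×9/4.8)²
n = 13.5056
Round up: n = 14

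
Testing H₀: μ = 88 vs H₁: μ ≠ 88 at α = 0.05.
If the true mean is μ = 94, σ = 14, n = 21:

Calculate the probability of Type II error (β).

Answer: β ≈ 0.4984

Derivation:
SE = σ/√n = 14/√21 = 3.0551
Critical values: μ₀ ± z_0.025×SE = 88 ± 1.960×3.0551
Acceptance region: (82.0120, 93.9880)
Under H₁ (μ = 94): z_high = (93.9880 - 94)/3.0551 = -0.0039, z_low = (82.0120 - 94)/3.0551 = -3.9239
β = P(not reject | H₁) = Φ(-0.0039) - Φ(-3.9239) ≈ 0.4984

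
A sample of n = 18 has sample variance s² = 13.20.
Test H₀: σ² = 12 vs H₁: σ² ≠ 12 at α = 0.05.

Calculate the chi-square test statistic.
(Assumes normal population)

df = n - 1 = 17
χ² = (n-1)s²/σ₀² = 17×13.20/12 = 18.7000
Critical values: χ²_{0.975,17} = 7.564, χ²_{0.025,17} = 30.191
Rejection region: χ² < 7.564 or χ² > 30.191
Decision: fail to reject H₀

Answer: χ² = 18.7000, fail to reject H₀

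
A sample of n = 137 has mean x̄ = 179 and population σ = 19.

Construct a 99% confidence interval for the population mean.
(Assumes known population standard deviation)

Confidence level: 99%, α = 0.01
z_0.005 = 2.576
SE = σ/√n = 19/√137 = 1.6233
Margin of error = 2.576 × 1.6233 = 4.1816
CI: x̄ ± margin = 179 ± 4.1816
CI: (174.8184, 183.1816)

Answer: (174.8184, 183.1816)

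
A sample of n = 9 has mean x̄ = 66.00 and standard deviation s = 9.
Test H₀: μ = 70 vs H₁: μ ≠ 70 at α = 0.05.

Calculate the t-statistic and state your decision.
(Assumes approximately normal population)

df = n - 1 = 8
SE = s/√n = 9/√9 = 3.0000
t = (x̄ - μ₀)/SE = (66.00 - 70)/3.0000 = -1.3333
Critical value: t_{0.025,8} = ±2.306
p-value ≈ 0.2191
Decision: fail to reject H₀

Answer: t = -1.3333, fail to reject H₀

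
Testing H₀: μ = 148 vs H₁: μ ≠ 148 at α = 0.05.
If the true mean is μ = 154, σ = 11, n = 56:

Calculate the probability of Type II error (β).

Answer: β ≈ 0.0169

Derivation:
SE = σ/√n = 11/√56 = 1.4699
Critical values: μ₀ ± z_0.025×SE = 148 ± 1.960×1.4699
Acceptance region: (145.1190, 150.8810)
Under H₁ (μ = 154): z_high = (150.8810 - 154)/1.4699 = -2.1219, z_low = (145.1190 - 154)/1.4699 = -6.0419
β = P(not reject | H₁) = Φ(-2.1219) - Φ(-6.0419) ≈ 0.0169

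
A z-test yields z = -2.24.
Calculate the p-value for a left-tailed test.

For z = -2.24:
p = P(Z < -2.24) = Φ(-2.24) = 0.0125

Answer: p-value ≈ 0.0125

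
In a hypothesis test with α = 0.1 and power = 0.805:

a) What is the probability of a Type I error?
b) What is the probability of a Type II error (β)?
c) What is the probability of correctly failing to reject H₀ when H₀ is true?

a) Type I error probability = α = 0.1
b) Power = P(reject H₀ | H₁ true) = 1 - β = 0.805, so Type II error probability = β = 1 - Power = 0.195
c) P(fail to reject H₀ | H₀ true) = 1 - α = 0.9

Answer: a) 0.1, b) 0.195, c) 0.9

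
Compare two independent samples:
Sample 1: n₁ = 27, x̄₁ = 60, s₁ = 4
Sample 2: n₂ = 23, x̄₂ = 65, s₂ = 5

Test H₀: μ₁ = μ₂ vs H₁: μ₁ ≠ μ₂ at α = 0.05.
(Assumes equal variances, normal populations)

Pooled variance: s²_p = [26×4² + 22×5²]/(48) = 20.1250
s_p = 4.4861
SE = s_p×√(1/n₁ + 1/n₂) = 4.4861×√(1/27 + 1/23) = 1.2729
t = (x̄₁ - x̄₂)/SE = (60 - 65)/1.2729 = -3.9280
df = 48, t-critical = ±2.011
Decision: reject H₀

Answer: t = -3.9280, reject H₀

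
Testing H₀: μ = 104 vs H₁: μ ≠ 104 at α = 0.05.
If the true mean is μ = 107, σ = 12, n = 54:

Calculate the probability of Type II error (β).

SE = σ/√n = 12/√54 = 1.6330
Critical values: μ₀ ± z_0.025×SE = 104 ± 1.960×1.6330
Acceptance region: (100.7993, 107.2007)
Under H₁ (μ = 107): z_high = (107.2007 - 107)/1.6330 = 0.1229, z_low = (100.7993 - 107)/1.6330 = -3.7971
β = P(not reject | H₁) = Φ(0.1229) - Φ(-3.7971) ≈ 0.5488

Answer: β ≈ 0.5488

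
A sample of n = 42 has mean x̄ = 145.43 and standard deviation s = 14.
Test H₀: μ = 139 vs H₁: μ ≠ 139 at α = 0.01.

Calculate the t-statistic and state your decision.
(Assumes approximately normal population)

df = n - 1 = 41
SE = s/√n = 14/√42 = 2.1602
t = (x̄ - μ₀)/SE = (145.43 - 139)/2.1602 = 2.9766
Critical value: t_{0.005,41} = ±2.701
p-value ≈ 0.0049
Decision: reject H₀

Answer: t = 2.9766, reject H₀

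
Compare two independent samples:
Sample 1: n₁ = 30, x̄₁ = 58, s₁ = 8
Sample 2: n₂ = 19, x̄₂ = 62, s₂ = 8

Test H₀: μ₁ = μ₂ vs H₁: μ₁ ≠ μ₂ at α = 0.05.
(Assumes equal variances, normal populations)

Answer: t = -1.7053, fail to reject H₀

Derivation:
Pooled variance: s²_p = [29×8² + 18×8²]/(47) = 64.0000
s_p = 8.0000
SE = s_p×√(1/n₁ + 1/n₂) = 8.0000×√(1/30 + 1/19) = 2.3456
t = (x̄₁ - x̄₂)/SE = (58 - 62)/2.3456 = -1.7053
df = 47, t-critical = ±2.012
Decision: fail to reject H₀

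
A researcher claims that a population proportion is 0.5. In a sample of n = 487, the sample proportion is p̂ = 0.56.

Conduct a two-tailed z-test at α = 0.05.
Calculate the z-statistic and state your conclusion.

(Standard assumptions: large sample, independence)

H₀: p = 0.5, H₁: p ≠ 0.5
Standard error: SE = √(p₀(1-p₀)/n) = √(0.5×0.5/487) = 0.022657
z-statistic: z = (p̂ - p₀)/SE = (0.56 - 0.5)/0.022657 = 2.6482
Critical value: z_0.025 = ±1.960
p-value = 0.0081
Decision: reject H₀ at α = 0.05

Answer: z = 2.6482, reject H₀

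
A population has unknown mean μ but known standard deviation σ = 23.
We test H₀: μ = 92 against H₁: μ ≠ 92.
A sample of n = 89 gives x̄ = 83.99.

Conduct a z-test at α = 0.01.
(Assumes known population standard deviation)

Standard error: SE = σ/√n = 23/√89 = 2.4380
z-statistic: z = (x̄ - μ₀)/SE = (83.99 - 92)/2.4380 = -3.2855
Critical value: ±2.576
p-value = 0.0010
Decision: reject H₀

Answer: z = -3.2855, reject H₀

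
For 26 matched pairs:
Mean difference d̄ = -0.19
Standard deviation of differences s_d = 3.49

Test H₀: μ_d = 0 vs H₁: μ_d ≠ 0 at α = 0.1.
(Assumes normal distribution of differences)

df = n - 1 = 25
SE = s_d/√n = 3.49/√26 = 0.6844
t = d̄/SE = -0.19/0.6844 = -0.2776
Critical value: t_{0.05,25} = ±1.708
p-value ≈ 0.7836
Decision: fail to reject H₀

Answer: t = -0.2776, fail to reject H₀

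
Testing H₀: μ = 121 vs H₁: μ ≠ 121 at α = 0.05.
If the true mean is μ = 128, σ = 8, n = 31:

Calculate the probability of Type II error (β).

SE = σ/√n = 8/√31 = 1.4368
Critical values: μ₀ ± z_0.025×SE = 121 ± 1.960×1.4368
Acceptance region: (118.1839, 123.8161)
Under H₁ (μ = 128): z_high = (123.8161 - 128)/1.4368 = -2.9120, z_low = (118.1839 - 128)/1.4368 = -6.8319
β = P(not reject | H₁) = Φ(-2.9120) - Φ(-6.8319) ≈ 0.0018

Answer: β ≈ 0.0018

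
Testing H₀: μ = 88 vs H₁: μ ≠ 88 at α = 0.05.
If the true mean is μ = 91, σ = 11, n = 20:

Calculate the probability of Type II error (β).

SE = σ/√n = 11/√20 = 2.4597
Critical values: μ₀ ± z_0.025×SE = 88 ± 1.960×2.4597
Acceptance region: (83.1790, 92.8210)
Under H₁ (μ = 91): z_high = (92.8210 - 91)/2.4597 = 0.7403, z_low = (83.1790 - 91)/2.4597 = -3.1797
β = P(not reject | H₁) = Φ(0.7403) - Φ(-3.1797) ≈ 0.7697

Answer: β ≈ 0.7697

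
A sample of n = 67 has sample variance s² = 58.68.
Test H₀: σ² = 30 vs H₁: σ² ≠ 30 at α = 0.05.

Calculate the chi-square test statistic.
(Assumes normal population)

Answer: χ² = 129.0960, reject H₀

Derivation:
df = n - 1 = 66
χ² = (n-1)s²/σ₀² = 66×58.68/30 = 129.0960
Critical values: χ²_{0.975,66} = 45.431, χ²_{0.025,66} = 90.349
Rejection region: χ² < 45.431 or χ² > 90.349
Decision: reject H₀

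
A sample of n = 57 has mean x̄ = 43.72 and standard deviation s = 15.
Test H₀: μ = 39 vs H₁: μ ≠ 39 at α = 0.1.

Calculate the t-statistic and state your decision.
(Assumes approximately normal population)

df = n - 1 = 56
SE = s/√n = 15/√57 = 1.9868
t = (x̄ - μ₀)/SE = (43.72 - 39)/1.9868 = 2.3757
Critical value: t_{0.05,56} = ±1.673
p-value ≈ 0.0210
Decision: reject H₀

Answer: t = 2.3757, reject H₀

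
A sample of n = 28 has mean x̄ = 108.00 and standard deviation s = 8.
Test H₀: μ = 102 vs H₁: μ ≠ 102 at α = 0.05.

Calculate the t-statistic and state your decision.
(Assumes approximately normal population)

Answer: t = 3.9685, reject H₀

Derivation:
df = n - 1 = 27
SE = s/√n = 8/√28 = 1.5119
t = (x̄ - μ₀)/SE = (108.00 - 102)/1.5119 = 3.9685
Critical value: t_{0.025,27} = ±2.052
p-value ≈ 0.0005
Decision: reject H₀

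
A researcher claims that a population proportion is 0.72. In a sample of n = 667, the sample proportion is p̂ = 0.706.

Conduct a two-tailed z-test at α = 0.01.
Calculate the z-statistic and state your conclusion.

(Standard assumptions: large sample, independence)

Answer: z = -0.8053, fail to reject H₀

Derivation:
H₀: p = 0.72, H₁: p ≠ 0.72
Standard error: SE = √(p₀(1-p₀)/n) = √(0.72×0.28/667) = 0.017385
z-statistic: z = (p̂ - p₀)/SE = (0.706 - 0.72)/0.017385 = -0.8053
Critical value: z_0.005 = ±2.576
p-value = 0.4206
Decision: fail to reject H₀ at α = 0.01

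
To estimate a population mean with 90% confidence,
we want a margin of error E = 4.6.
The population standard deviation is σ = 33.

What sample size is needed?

Answer: n = 140

Derivation:
z_0.05 = 1.645
n = (z×σ/E)² = (1.645×33/4.6)²
n = 139.2657
Round up: n = 140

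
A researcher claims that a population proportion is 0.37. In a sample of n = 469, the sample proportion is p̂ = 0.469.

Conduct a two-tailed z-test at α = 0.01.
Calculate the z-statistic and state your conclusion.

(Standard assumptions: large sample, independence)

H₀: p = 0.37, H₁: p ≠ 0.37
Standard error: SE = √(p₀(1-p₀)/n) = √(0.37×0.63/469) = 0.022294
z-statistic: z = (p̂ - p₀)/SE = (0.469 - 0.37)/0.022294 = 4.4407
Critical value: z_0.005 = ±2.576
p-value < 0.0001
Decision: reject H₀ at α = 0.01

Answer: z = 4.4407, reject H₀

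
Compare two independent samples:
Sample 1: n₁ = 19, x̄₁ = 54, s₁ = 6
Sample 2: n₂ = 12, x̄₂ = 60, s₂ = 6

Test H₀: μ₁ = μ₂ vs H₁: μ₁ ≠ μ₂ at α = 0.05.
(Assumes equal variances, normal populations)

Pooled variance: s²_p = [18×6² + 11×6²]/(29) = 36.0000
s_p = 6.0000
SE = s_p×√(1/n₁ + 1/n₂) = 6.0000×√(1/19 + 1/12) = 2.2124
t = (x̄₁ - x̄₂)/SE = (54 - 60)/2.2124 = -2.7120
df = 29, t-critical = ±2.045
Decision: reject H₀

Answer: t = -2.7120, reject H₀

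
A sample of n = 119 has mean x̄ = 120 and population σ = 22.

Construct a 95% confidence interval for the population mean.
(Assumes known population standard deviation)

Confidence level: 95%, α = 0.05
z_0.025 = 1.960
SE = σ/√n = 22/√119 = 2.0167
Margin of error = 1.960 × 2.0167 = 3.9527
CI: x̄ ± margin = 120 ± 3.9527
CI: (116.0473, 123.9527)

Answer: (116.0473, 123.9527)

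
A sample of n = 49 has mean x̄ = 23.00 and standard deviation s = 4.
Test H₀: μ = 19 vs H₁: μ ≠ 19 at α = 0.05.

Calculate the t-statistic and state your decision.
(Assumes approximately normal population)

df = n - 1 = 48
SE = s/√n = 4/√49 = 0.5714
t = (x̄ - μ₀)/SE = (23.00 - 19)/0.5714 = 7.0004
Critical value: t_{0.025,48} = ±2.011
p-value < 0.0001
Decision: reject H₀

Answer: t = 7.0004, reject H₀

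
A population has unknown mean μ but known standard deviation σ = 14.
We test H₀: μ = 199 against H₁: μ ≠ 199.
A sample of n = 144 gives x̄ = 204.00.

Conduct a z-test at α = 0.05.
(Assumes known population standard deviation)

Standard error: SE = σ/√n = 14/√144 = 1.1667
z-statistic: z = (x̄ - μ₀)/SE = (204.00 - 199)/1.1667 = 4.2856
Critical value: ±1.960
p-value < 0.0001
Decision: reject H₀

Answer: z = 4.2856, reject H₀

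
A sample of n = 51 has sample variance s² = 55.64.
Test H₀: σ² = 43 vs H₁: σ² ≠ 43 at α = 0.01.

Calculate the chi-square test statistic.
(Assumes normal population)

Answer: χ² = 64.6977, fail to reject H₀

Derivation:
df = n - 1 = 50
χ² = (n-1)s²/σ₀² = 50×55.64/43 = 64.6977
Critical values: χ²_{0.995,50} = 27.991, χ²_{0.005,50} = 79.490
Rejection region: χ² < 27.991 or χ² > 79.490
Decision: fail to reject H₀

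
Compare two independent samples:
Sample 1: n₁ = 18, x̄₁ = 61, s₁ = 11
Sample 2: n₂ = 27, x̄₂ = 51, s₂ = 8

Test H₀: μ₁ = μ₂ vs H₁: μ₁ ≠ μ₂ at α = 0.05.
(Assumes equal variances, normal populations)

Pooled variance: s²_p = [17×11² + 26×8²]/(43) = 86.5349
s_p = 9.3024
SE = s_p×√(1/n₁ + 1/n₂) = 9.3024×√(1/18 + 1/27) = 2.8306
t = (x̄₁ - x̄₂)/SE = (61 - 51)/2.8306 = 3.5328
df = 43, t-critical = ±2.017
Decision: reject H₀

Answer: t = 3.5328, reject H₀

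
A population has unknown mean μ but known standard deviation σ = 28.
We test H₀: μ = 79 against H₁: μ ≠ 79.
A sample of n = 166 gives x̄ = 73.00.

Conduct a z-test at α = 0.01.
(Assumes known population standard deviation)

Answer: z = -2.7609, reject H₀

Derivation:
Standard error: SE = σ/√n = 28/√166 = 2.1732
z-statistic: z = (x̄ - μ₀)/SE = (73.00 - 79)/2.1732 = -2.7609
Critical value: ±2.576
p-value = 0.0058
Decision: reject H₀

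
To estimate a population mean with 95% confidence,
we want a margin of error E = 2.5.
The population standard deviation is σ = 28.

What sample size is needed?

z_0.025 = 1.960
n = (z×σ/E)² = (1.960×28/2.5)²
n = 481.8903
Round up: n = 482

Answer: n = 482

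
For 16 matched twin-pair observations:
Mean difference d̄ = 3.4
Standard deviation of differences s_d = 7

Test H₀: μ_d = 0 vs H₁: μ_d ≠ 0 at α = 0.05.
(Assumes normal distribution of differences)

Answer: t = 1.9429, fail to reject H₀

Derivation:
df = n - 1 = 15
SE = s_d/√n = 7/√16 = 1.7500
t = d̄/SE = 3.4/1.7500 = 1.9429
Critical value: t_{0.025,15} = ±2.131
p-value ≈ 0.0710
Decision: fail to reject H₀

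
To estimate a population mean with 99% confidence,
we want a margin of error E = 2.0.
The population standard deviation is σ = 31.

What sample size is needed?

z_0.005 = 2.576
n = (z×σ/E)² = (2.576×31/2.0)²
n = 1594.2452
Round up: n = 1595

Answer: n = 1595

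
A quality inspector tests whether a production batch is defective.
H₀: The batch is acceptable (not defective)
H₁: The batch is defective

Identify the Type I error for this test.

Type I error: rejecting H₀ when it is actually true (false positive).
Type II error: failing to reject H₀ when H₁ is actually true (false negative).

Answer: Rejecting an acceptable batch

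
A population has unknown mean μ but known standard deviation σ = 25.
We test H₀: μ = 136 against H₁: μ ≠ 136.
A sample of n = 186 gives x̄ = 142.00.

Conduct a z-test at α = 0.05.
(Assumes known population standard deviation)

Standard error: SE = σ/√n = 25/√186 = 1.8331
z-statistic: z = (x̄ - μ₀)/SE = (142.00 - 136)/1.8331 = 3.2731
Critical value: ±1.960
p-value = 0.0011
Decision: reject H₀

Answer: z = 3.2731, reject H₀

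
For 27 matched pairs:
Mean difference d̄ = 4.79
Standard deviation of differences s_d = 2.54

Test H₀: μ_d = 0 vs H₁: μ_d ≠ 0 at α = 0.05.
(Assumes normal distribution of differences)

df = n - 1 = 26
SE = s_d/√n = 2.54/√27 = 0.4888
t = d̄/SE = 4.79/0.4888 = 9.7995
Critical value: t_{0.025,26} = ±2.056
p-value < 0.0001
Decision: reject H₀

Answer: t = 9.7995, reject H₀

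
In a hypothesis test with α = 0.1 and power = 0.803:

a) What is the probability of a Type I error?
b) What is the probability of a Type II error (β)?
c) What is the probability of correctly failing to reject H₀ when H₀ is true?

a) Type I error probability = α = 0.1
b) Power = P(reject H₀ | H₁ true) = 1 - β = 0.803, so Type II error probability = β = 1 - Power = 0.197
c) P(fail to reject H₀ | H₀ true) = 1 - α = 0.9

Answer: a) 0.1, b) 0.197, c) 0.9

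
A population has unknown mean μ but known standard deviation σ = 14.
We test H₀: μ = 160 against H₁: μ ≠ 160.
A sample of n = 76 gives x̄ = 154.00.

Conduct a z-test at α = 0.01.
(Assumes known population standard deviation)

Answer: z = -3.7362, reject H₀

Derivation:
Standard error: SE = σ/√n = 14/√76 = 1.6059
z-statistic: z = (x̄ - μ₀)/SE = (154.00 - 160)/1.6059 = -3.7362
Critical value: ±2.576
p-value = 0.0002
Decision: reject H₀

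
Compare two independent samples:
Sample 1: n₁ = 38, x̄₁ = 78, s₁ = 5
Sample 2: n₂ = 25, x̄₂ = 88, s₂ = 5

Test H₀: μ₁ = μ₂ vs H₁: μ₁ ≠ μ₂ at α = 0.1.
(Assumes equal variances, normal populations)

Answer: t = -7.7664, reject H₀

Derivation:
Pooled variance: s²_p = [37×5² + 24×5²]/(61) = 25.0000
s_p = 5.0000
SE = s_p×√(1/n₁ + 1/n₂) = 5.0000×√(1/38 + 1/25) = 1.2876
t = (x̄₁ - x̄₂)/SE = (78 - 88)/1.2876 = -7.7664
df = 61, t-critical = ±1.670
Decision: reject H₀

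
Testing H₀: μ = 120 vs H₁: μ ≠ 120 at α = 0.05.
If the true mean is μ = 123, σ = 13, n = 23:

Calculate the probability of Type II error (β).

SE = σ/√n = 13/√23 = 2.7107
Critical values: μ₀ ± z_0.025×SE = 120 ± 1.960×2.7107
Acceptance region: (114.6870, 125.3130)
Under H₁ (μ = 123): z_high = (125.3130 - 123)/2.7107 = 0.8533, z_low = (114.6870 - 123)/2.7107 = -3.0667
β = P(not reject | H₁) = Φ(0.8533) - Φ(-3.0667) ≈ 0.8022

Answer: β ≈ 0.8022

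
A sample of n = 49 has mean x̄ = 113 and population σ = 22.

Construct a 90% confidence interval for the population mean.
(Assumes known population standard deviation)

Answer: (107.8299, 118.1701)

Derivation:
Confidence level: 90%, α = 0.1
z_0.05 = 1.645
SE = σ/√n = 22/√49 = 3.1429
Margin of error = 1.645 × 3.1429 = 5.1701
CI: x̄ ± margin = 113 ± 5.1701
CI: (107.8299, 118.1701)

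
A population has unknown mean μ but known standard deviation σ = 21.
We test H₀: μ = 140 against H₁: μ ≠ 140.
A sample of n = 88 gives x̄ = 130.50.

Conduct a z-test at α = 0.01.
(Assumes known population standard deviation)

Standard error: SE = σ/√n = 21/√88 = 2.2386
z-statistic: z = (x̄ - μ₀)/SE = (130.50 - 140)/2.2386 = -4.2437
Critical value: ±2.576
p-value < 0.0001
Decision: reject H₀

Answer: z = -4.2437, reject H₀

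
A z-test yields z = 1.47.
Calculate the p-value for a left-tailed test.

Answer: p-value ≈ 0.9292

Derivation:
For z = 1.47:
p = P(Z < 1.47) = Φ(1.47) = 0.9292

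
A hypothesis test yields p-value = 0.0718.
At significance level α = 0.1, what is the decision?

Answer: reject H₀

Derivation:
Compare p-value to α:
0.0718 < 0.1
Decision: reject H₀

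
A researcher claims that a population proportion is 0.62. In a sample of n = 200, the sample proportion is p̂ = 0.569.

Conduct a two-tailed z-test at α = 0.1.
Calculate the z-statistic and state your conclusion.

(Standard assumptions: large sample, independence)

Answer: z = -1.4859, fail to reject H₀

Derivation:
H₀: p = 0.62, H₁: p ≠ 0.62
Standard error: SE = √(p₀(1-p₀)/n) = √(0.62×0.38/200) = 0.034322
z-statistic: z = (p̂ - p₀)/SE = (0.569 - 0.62)/0.034322 = -1.4859
Critical value: z_0.05 = ±1.645
p-value = 0.1373
Decision: fail to reject H₀ at α = 0.1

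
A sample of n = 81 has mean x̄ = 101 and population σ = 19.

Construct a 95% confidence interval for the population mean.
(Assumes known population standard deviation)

Confidence level: 95%, α = 0.05
z_0.025 = 1.960
SE = σ/√n = 19/√81 = 2.1111
Margin of error = 1.960 × 2.1111 = 4.1378
CI: x̄ ± margin = 101 ± 4.1378
CI: (96.8622, 105.1378)

Answer: (96.8622, 105.1378)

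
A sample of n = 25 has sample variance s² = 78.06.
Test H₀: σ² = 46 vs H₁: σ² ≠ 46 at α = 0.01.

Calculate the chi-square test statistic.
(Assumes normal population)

df = n - 1 = 24
χ² = (n-1)s²/σ₀² = 24×78.06/46 = 40.7270
Critical values: χ²_{0.995,24} = 9.886, χ²_{0.005,24} = 45.559
Rejection region: χ² < 9.886 or χ² > 45.559
Decision: fail to reject H₀

Answer: χ² = 40.7270, fail to reject H₀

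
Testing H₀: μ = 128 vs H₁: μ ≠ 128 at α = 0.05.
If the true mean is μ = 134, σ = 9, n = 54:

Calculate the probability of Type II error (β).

SE = σ/√n = 9/√54 = 1.2247
Critical values: μ₀ ± z_0.025×SE = 128 ± 1.960×1.2247
Acceptance region: (125.5996, 130.4004)
Under H₁ (μ = 134): z_high = (130.4004 - 134)/1.2247 = -2.9392, z_low = (125.5996 - 134)/1.2247 = -6.8591
β = P(not reject | H₁) = Φ(-2.9392) - Φ(-6.8591) ≈ 0.0016

Answer: β ≈ 0.0016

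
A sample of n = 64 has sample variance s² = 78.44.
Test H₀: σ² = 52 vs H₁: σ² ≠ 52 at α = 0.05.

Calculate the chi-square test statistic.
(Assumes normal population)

Answer: χ² = 95.0331, reject H₀

Derivation:
df = n - 1 = 63
χ² = (n-1)s²/σ₀² = 63×78.44/52 = 95.0331
Critical values: χ²_{0.975,63} = 42.950, χ²_{0.025,63} = 86.830
Rejection region: χ² < 42.950 or χ² > 86.830
Decision: reject H₀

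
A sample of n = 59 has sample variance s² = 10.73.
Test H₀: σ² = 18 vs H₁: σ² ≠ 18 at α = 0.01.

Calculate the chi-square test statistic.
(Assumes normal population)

df = n - 1 = 58
χ² = (n-1)s²/σ₀² = 58×10.73/18 = 34.5744
Critical values: χ²_{0.995,58} = 34.008, χ²_{0.005,58} = 89.477
Rejection region: χ² < 34.008 or χ² > 89.477
Decision: fail to reject H₀

Answer: χ² = 34.5744, fail to reject H₀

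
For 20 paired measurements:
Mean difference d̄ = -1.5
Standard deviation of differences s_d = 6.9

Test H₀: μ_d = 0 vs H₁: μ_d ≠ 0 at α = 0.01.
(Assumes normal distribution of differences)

Answer: t = -0.9722, fail to reject H₀

Derivation:
df = n - 1 = 19
SE = s_d/√n = 6.9/√20 = 1.5429
t = d̄/SE = -1.5/1.5429 = -0.9722
Critical value: t_{0.005,19} = ±2.861
p-value ≈ 0.3432
Decision: fail to reject H₀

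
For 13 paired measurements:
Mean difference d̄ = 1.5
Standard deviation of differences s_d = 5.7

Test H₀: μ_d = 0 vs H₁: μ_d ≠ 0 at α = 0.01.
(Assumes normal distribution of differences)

df = n - 1 = 12
SE = s_d/√n = 5.7/√13 = 1.5809
t = d̄/SE = 1.5/1.5809 = 0.9488
Critical value: t_{0.005,12} = ±3.055
p-value ≈ 0.3614
Decision: fail to reject H₀

Answer: t = 0.9488, fail to reject H₀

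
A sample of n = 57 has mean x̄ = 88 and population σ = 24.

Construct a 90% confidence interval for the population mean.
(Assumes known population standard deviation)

Confidence level: 90%, α = 0.1
z_0.05 = 1.645
SE = σ/√n = 24/√57 = 3.1789
Margin of error = 1.645 × 3.1789 = 5.2293
CI: x̄ ± margin = 88 ± 5.2293
CI: (82.7707, 93.2293)

Answer: (82.7707, 93.2293)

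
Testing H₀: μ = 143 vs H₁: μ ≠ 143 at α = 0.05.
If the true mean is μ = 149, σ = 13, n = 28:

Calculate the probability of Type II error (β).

Answer: β ≈ 0.3148

Derivation:
SE = σ/√n = 13/√28 = 2.4568
Critical values: μ₀ ± z_0.025×SE = 143 ± 1.960×2.4568
Acceptance region: (138.1847, 147.8153)
Under H₁ (μ = 149): z_high = (147.8153 - 149)/2.4568 = -0.4822, z_low = (138.1847 - 149)/2.4568 = -4.4022
β = P(not reject | H₁) = Φ(-0.4822) - Φ(-4.4022) ≈ 0.3148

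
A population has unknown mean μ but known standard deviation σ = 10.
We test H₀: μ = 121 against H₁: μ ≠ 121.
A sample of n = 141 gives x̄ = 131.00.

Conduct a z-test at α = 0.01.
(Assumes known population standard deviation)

Answer: z = 11.8737, reject H₀

Derivation:
Standard error: SE = σ/√n = 10/√141 = 0.8422
z-statistic: z = (x̄ - μ₀)/SE = (131.00 - 121)/0.8422 = 11.8737
Critical value: ±2.576
p-value < 0.0001
Decision: reject H₀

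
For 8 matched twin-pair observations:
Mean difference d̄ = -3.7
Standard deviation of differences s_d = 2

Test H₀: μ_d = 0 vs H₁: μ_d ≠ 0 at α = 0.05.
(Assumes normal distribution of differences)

Answer: t = -5.2326, reject H₀

Derivation:
df = n - 1 = 7
SE = s_d/√n = 2/√8 = 0.7071
t = d̄/SE = -3.7/0.7071 = -5.2326
Critical value: t_{0.025,7} = ±2.365
p-value ≈ 0.0012
Decision: reject H₀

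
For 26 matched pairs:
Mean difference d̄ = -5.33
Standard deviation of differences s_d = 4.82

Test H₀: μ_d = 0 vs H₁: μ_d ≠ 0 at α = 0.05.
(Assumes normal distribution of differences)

Answer: t = -5.6384, reject H₀

Derivation:
df = n - 1 = 25
SE = s_d/√n = 4.82/√26 = 0.9453
t = d̄/SE = -5.33/0.9453 = -5.6384
Critical value: t_{0.025,25} = ±2.060
p-value < 0.0001
Decision: reject H₀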